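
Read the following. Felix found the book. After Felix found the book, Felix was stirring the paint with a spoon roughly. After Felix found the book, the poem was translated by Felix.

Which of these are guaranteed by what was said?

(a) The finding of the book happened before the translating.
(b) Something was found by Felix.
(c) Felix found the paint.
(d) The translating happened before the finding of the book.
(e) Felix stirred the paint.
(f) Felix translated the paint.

(a) Entailed — the narrative places the finding before the translating.
(b) Entailed — every conjunct here is already in the original finding event.
(c) Not entailed — Felix found the book, not the paint; the paint belongs to the stirring event.
(d) Not entailed — the narrative places the finding before the translating, not after.
(e) Entailed — 'stir' is an activity; 'was stirring' entails that some stirring happened, so 'stirred' holds.
(f) Not entailed — Felix translated the poem, not the paint; the paint belongs to the stirring event.

(a), (b), (e)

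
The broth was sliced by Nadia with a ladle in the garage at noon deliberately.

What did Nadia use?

a ladle

'with a ladle' marks the instrument of the slicing event.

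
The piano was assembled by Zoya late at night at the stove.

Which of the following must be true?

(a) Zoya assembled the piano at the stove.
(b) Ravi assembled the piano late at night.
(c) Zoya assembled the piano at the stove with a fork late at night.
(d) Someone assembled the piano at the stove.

(a), (d)

(a) Entailed — this follows by dropping conjuncts from the assembling event's description.
(b) Not entailed — the passage has Zoya assembling the piano, not Ravi.
(c) Not entailed — 'with a fork' adds information not in the original event.
(d) Entailed — every conjunct here is already in the original assembling event.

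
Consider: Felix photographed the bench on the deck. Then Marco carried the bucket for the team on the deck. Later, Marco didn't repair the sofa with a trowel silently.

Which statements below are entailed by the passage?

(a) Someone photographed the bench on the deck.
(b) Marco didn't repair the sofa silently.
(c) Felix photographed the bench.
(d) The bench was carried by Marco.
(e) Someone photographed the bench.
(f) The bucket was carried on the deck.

(a) Entailed — the original entails any weakening of itself; this just generalizes the agent.
(b) Not entailed — dropping 'with a trowel' under negation is not valid — the original leaves open that Marco repaired the sofa some other way.
(c) Entailed — the original entails any weakening of itself; this just drops 'on the deck'.
(d) Not entailed — Marco carried the bucket, not the bench; the bench belongs to the photographing event.
(e) Entailed — every conjunct here is already in the original photographing event.
(f) Entailed — every conjunct here is already in the original carrying event.

(a), (c), (e), (f)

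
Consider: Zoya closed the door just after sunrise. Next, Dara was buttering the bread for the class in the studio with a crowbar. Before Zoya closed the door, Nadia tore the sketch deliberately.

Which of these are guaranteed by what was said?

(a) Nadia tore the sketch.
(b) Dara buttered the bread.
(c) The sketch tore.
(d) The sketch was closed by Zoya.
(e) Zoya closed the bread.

(a) Entailed — every conjunct here is already in the original tearing event.
(b) Not entailed — 'was buttering' is progressive on an accomplishment; it does not entail the completed 'buttered'.
(c) Entailed — 'Nadia tore the sketch' is causative; it entails the inchoative 'the sketch tore'.
(d) Not entailed — Zoya closed the door, not the sketch; the sketch belongs to the tearing event.
(e) Not entailed — Zoya closed the door, not the bread; the bread belongs to the buttering event.

(a), (c)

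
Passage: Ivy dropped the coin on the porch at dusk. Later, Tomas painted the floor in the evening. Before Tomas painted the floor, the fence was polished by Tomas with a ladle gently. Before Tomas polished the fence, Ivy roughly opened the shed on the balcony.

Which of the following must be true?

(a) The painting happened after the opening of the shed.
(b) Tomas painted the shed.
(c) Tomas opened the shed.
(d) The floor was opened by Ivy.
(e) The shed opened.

(a), (e)

(a) Entailed — the narrative places the opening before the painting.
(b) Not entailed — Tomas painted the floor, not the shed; the shed belongs to the opening event.
(c) Not entailed — the passage has Ivy opening the shed, not Tomas.
(d) Not entailed — Ivy opened the shed, not the floor; the floor belongs to the painting event.
(e) Entailed — 'Ivy opened the shed' is causative; it entails the inchoative 'the shed opened'.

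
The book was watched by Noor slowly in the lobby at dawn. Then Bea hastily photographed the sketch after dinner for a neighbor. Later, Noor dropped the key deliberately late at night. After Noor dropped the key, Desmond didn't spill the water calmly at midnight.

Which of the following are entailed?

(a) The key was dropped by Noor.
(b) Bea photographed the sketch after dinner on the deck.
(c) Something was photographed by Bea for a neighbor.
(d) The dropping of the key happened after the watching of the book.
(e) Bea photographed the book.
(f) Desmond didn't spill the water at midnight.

(a), (c), (d)

(a) Entailed — dropping 'late at night', 'deliberately' leaves a sub-description the original still satisfies.
(b) Not entailed — 'on the deck' adds information not in the original event.
(c) Entailed — this follows by dropping conjuncts from the photographing event's description.
(d) Entailed — the narrative places the watching before the dropping.
(e) Not entailed — Bea photographed the sketch, not the book; the book belongs to the watching event.
(f) Not entailed — dropping 'calmly' under negation is not valid — the original leaves open that Desmond spilled the water some other way.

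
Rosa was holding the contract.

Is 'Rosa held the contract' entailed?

'hold' is atelic; if Rosa was holding the contract, then Rosa held the contract (for some time).

yes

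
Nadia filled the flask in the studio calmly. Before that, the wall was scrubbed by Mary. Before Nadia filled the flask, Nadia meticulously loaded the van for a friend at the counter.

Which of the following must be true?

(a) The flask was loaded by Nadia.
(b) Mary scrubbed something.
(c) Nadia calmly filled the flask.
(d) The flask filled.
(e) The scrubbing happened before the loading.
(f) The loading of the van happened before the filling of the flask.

(b), (c), (d), (f)

(a) Not entailed — Nadia loaded the van, not the flask; the flask belongs to the filling event.
(b) Entailed — the original entails any weakening of itself; this just generalizes the patient.
(c) Entailed — the original entails any weakening of itself; this just drops 'in the studio'.
(d) Entailed — 'Nadia filled the flask' is causative; it entails the inchoative 'the flask filled'.
(e) Not entailed — the narrative doesn't order the scrubbing relative to the loading.
(f) Entailed — the narrative places the loading before the filling.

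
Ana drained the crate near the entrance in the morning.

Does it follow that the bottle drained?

Nothing is said about any bottle; only the crate is affected.

no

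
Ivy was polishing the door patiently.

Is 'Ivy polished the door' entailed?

yes

'polish' is atelic; if Ivy was polishing the door, then Ivy polished the door (for some time).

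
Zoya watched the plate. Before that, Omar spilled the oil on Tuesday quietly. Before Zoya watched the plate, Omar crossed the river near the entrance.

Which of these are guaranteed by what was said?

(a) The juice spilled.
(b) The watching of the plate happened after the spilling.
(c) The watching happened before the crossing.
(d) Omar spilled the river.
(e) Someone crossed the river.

(a) Not entailed — the oil is what spilled, not the juice.
(b) Entailed — the narrative places the spilling before the watching.
(c) Not entailed — the narrative places the crossing before the watching, not after.
(d) Not entailed — Omar spilled the oil, not the river; the river belongs to the crossing event.
(e) Entailed — every conjunct here is already in the original crossing event.

(b), (e)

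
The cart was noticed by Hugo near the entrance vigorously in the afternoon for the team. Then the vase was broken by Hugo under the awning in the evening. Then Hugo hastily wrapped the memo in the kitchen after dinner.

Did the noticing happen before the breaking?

The narrative orders the noticing before the breaking.

yes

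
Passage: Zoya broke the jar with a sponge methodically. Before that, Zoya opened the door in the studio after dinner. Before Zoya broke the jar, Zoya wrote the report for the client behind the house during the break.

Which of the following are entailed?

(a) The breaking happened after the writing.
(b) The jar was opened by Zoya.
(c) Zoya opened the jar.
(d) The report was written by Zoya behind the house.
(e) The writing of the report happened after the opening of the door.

(a), (d)

(a) Entailed — the narrative places the writing before the breaking.
(b) Not entailed — Zoya opened the door, not the jar; the jar belongs to the breaking event.
(c) Not entailed — Zoya opened the door, not the jar; the jar belongs to the breaking event.
(d) Entailed — every conjunct here is already in the original writing event.
(e) Not entailed — the narrative doesn't order the opening relative to the writing.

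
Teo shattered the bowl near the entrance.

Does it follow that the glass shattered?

Nothing is said about any glass; only the bowl is affected.

no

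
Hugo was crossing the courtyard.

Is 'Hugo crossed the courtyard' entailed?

no

'was crossing' is progressive; for an accomplishment like 'cross the courtyard', it doesn't entail completion.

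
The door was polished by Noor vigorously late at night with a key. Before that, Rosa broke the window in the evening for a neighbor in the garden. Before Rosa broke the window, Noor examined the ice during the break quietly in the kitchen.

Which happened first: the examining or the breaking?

The connectives place the examining before the breaking.

the examining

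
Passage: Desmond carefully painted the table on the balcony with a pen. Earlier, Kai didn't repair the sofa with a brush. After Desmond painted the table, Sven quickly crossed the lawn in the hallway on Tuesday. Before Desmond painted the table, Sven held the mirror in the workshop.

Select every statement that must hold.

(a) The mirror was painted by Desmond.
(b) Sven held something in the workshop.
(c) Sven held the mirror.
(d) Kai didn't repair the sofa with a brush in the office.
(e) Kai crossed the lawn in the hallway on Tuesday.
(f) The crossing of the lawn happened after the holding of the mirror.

(b), (c), (d), (f)

(a) Not entailed — Desmond painted the table, not the mirror; the mirror belongs to the holding event.
(b) Entailed — the original entails any weakening of itself; this just generalizes the patient.
(c) Entailed — dropping 'in the workshop' leaves a sub-description the original still satisfies.
(d) Entailed — under negation, adding a further restriction is entailed: if no such repairing event occurred, none occurred in the office either.
(e) Not entailed — the passage has Sven crossing the lawn, not Kai.
(f) Entailed — the narrative places the holding before the crossing.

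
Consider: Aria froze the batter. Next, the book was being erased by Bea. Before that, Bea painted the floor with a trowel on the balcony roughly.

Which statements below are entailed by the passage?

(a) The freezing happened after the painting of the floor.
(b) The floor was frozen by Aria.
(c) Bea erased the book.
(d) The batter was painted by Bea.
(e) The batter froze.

(e)

(a) Not entailed — the narrative doesn't order the painting relative to the freezing.
(b) Not entailed — Aria froze the batter, not the floor; the floor belongs to the painting event.
(c) Not entailed — 'was erasing' is progressive on an accomplishment; it does not entail the completed 'erased'.
(d) Not entailed — Bea painted the floor, not the batter; the batter belongs to the freezing event.
(e) Entailed — 'Aria froze the batter' is causative; it entails the inchoative 'the batter froze'.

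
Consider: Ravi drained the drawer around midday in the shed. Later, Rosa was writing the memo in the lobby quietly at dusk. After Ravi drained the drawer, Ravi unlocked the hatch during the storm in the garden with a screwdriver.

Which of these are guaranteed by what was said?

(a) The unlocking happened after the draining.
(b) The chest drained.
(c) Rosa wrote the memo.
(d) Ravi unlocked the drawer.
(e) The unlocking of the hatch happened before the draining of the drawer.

(a)

(a) Entailed — the narrative places the draining before the unlocking.
(b) Not entailed — the drawer is what drained, not the chest.
(c) Not entailed — 'was writing' is progressive on an accomplishment; it does not entail the completed 'wrote'.
(d) Not entailed — Ravi unlocked the hatch, not the drawer; the drawer belongs to the draining event.
(e) Not entailed — the narrative places the draining before the unlocking, not after.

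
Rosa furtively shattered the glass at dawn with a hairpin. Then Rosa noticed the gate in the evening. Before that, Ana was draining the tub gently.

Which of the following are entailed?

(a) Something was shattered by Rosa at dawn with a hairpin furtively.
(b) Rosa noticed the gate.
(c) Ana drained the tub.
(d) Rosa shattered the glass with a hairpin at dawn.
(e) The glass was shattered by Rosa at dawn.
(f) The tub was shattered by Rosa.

(a), (b), (d), (e)

(a) Entailed — generalizing the patient leaves a sub-description the original still satisfies.
(b) Entailed — the original entails any weakening of itself; this just drops 'in the evening'.
(c) Not entailed — 'was draining' is progressive on an accomplishment; it does not entail the completed 'drained'.
(d) Entailed — this follows by dropping conjuncts from the shattering event's description.
(e) Entailed — every conjunct here is already in the original shattering event.
(f) Not entailed — Rosa shattered the glass, not the tub; the tub belongs to the draining event.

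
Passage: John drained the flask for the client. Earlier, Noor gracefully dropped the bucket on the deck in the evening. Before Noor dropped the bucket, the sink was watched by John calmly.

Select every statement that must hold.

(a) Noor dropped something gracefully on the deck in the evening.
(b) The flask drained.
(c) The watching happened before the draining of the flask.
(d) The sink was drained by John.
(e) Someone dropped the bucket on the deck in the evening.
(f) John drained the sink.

(a) Entailed — this follows by dropping conjuncts from the dropping event's description.
(b) Entailed — 'John drained the flask' is causative; it entails the inchoative 'the flask drained'.
(c) Entailed — the narrative places the watching before the draining.
(d) Not entailed — John drained the flask, not the sink; the sink belongs to the watching event.
(e) Entailed — every conjunct here is already in the original dropping event.
(f) Not entailed — John drained the flask, not the sink; the sink belongs to the watching event.

(a), (b), (c), (e)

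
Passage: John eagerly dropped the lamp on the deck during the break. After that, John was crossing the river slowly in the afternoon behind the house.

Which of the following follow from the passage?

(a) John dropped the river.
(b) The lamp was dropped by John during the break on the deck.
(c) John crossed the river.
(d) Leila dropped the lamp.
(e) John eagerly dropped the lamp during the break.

(a) Not entailed — John dropped the lamp, not the river; the river belongs to the crossing event.
(b) Entailed — the original entails any weakening of itself; this just drops 'eagerly'.
(c) Not entailed — 'was crossing' is progressive on an accomplishment; it does not entail the completed 'crossed'.
(d) Not entailed — the passage has John dropping the lamp, not Leila.
(e) Entailed — every conjunct here is already in the original dropping event.

(b), (e)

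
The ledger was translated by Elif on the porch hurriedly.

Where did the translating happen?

on the porch

'on the porch' marks the location of the translating event.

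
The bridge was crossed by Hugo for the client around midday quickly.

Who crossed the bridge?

Hugo

'Hugo' marks the agent of the crossing event.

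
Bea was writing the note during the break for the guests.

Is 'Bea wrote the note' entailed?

no

'was writing' is progressive; for an accomplishment like 'write the note', it doesn't entail completion.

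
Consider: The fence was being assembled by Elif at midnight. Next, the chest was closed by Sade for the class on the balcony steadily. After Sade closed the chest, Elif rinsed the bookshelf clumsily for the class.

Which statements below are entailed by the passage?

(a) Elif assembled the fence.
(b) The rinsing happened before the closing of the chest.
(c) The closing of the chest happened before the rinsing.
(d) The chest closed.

(c), (d)

(a) Not entailed — 'was assembling' is progressive on an accomplishment; it does not entail the completed 'assembled'.
(b) Not entailed — the narrative places the closing before the rinsing, not after.
(c) Entailed — the narrative places the closing before the rinsing.
(d) Entailed — 'Sade closed the chest' is causative; it entails the inchoative 'the chest closed'.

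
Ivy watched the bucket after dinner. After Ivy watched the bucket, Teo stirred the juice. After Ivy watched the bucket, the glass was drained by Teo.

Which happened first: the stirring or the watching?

the watching

The connectives place the watching before the stirring.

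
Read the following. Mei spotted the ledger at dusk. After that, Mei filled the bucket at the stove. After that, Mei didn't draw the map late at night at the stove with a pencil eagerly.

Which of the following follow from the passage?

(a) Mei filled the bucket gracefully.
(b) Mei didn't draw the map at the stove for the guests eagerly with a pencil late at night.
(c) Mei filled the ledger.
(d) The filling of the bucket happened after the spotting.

(a) Not entailed — 'gracefully' adds information not in the original event.
(b) Entailed — under negation, adding a further restriction is entailed: if no such drawing event occurred, none occurred for the guests either.
(c) Not entailed — Mei filled the bucket, not the ledger; the ledger belongs to the spotting event.
(d) Entailed — the narrative places the spotting before the filling.

(b), (d)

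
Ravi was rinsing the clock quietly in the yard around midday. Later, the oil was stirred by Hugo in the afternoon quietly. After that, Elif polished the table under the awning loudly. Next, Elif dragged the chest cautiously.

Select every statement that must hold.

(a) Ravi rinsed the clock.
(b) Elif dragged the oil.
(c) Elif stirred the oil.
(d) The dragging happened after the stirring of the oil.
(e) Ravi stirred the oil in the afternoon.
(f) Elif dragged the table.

(a) Entailed — 'rinse' is an activity; 'was rinsing' entails that some rinsing happened, so 'rinsed' holds.
(b) Not entailed — Elif dragged the chest, not the oil; the oil belongs to the stirring event.
(c) Not entailed — the passage has Hugo stirring the oil, not Elif.
(d) Entailed — the narrative places the stirring before the dragging.
(e) Not entailed — the passage has Hugo stirring the oil, not Ravi.
(f) Not entailed — Elif dragged the chest, not the table; the table belongs to the polishing event.

(a), (d)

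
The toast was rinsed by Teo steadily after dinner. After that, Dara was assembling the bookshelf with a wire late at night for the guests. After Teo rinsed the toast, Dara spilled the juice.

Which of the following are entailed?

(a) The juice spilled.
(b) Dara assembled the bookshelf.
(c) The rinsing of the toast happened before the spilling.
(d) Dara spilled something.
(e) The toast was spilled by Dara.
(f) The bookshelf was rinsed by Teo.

(a), (c), (d)

(a) Entailed — 'Dara spilled the juice' is causative; it entails the inchoative 'the juice spilled'.
(b) Not entailed — 'was assembling' is progressive on an accomplishment; it does not entail the completed 'assembled'.
(c) Entailed — the narrative places the rinsing before the spilling.
(d) Entailed — generalizing the patient leaves a sub-description the original still satisfies.
(e) Not entailed — Dara spilled the juice, not the toast; the toast belongs to the rinsing event.
(f) Not entailed — Teo rinsed the toast, not the bookshelf; the bookshelf belongs to the assembling event.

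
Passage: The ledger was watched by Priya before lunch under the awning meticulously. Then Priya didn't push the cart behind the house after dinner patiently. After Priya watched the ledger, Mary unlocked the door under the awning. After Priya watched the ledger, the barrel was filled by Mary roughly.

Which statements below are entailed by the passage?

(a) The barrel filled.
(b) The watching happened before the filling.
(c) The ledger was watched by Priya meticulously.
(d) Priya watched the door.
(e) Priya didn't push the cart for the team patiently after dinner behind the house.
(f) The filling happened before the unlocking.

(a) Entailed — 'Mary filled the barrel' is causative; it entails the inchoative 'the barrel filled'.
(b) Entailed — the narrative places the watching before the filling.
(c) Entailed — every conjunct here is already in the original watching event.
(d) Not entailed — Priya watched the ledger, not the door; the door belongs to the unlocking event.
(e) Entailed — under negation, adding a further restriction is entailed: if no such pushing event occurred, none occurred for the team either.
(f) Not entailed — the narrative doesn't order the filling relative to the unlocking.

(a), (b), (c), (e)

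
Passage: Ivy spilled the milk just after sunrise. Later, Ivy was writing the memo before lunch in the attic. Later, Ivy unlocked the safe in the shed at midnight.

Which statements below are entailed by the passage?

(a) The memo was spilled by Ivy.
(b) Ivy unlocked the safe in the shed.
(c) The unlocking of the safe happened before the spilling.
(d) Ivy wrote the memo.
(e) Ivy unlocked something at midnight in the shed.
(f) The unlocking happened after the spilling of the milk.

(b), (e), (f)

(a) Not entailed — Ivy spilled the milk, not the memo; the memo belongs to the writing event.
(b) Entailed — dropping 'at midnight' leaves a sub-description the original still satisfies.
(c) Not entailed — the narrative places the spilling before the unlocking, not after.
(d) Not entailed — 'was writing' is progressive on an accomplishment; it does not entail the completed 'wrote'.
(e) Entailed — every conjunct here is already in the original unlocking event.
(f) Entailed — the narrative places the spilling before the unlocking.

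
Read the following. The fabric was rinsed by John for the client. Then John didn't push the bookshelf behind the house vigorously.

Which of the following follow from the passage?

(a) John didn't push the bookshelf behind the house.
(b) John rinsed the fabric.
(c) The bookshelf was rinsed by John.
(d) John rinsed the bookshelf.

(b)

(a) Not entailed — dropping 'vigorously' under negation is not valid — the original leaves open that John pushed the bookshelf some other way.
(b) Entailed — every conjunct here is already in the original rinsing event.
(c) Not entailed — John rinsed the fabric, not the bookshelf; the bookshelf belongs to the pushing event.
(d) Not entailed — John rinsed the fabric, not the bookshelf; the bookshelf belongs to the pushing event.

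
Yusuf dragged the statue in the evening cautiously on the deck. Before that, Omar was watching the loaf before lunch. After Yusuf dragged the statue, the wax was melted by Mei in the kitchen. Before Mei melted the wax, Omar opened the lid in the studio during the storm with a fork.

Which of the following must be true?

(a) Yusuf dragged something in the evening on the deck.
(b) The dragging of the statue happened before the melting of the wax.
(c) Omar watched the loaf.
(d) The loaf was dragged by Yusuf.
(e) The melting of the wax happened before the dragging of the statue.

(a), (b), (c)

(a) Entailed — this follows by dropping conjuncts from the dragging event's description.
(b) Entailed — the narrative places the dragging before the melting.
(c) Entailed — 'watch' is an activity; 'was watching' entails that some watching happened, so 'watched' holds.
(d) Not entailed — Yusuf dragged the statue, not the loaf; the loaf belongs to the watching event.
(e) Not entailed — the narrative places the dragging before the melting, not after.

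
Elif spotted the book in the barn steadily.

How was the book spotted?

'steadily' marks the manner of the spotting event.

steadily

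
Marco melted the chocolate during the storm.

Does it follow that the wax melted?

no

Nothing is said about any wax; only the chocolate is affected.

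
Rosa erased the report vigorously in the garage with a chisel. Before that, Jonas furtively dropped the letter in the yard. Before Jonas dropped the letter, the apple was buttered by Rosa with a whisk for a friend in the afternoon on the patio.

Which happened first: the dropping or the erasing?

the dropping

The connectives place the dropping before the erasing.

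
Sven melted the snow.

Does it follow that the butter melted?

Nothing is said about any butter; only the snow is affected.

no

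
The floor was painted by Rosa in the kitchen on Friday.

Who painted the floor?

Rosa

'Rosa' marks the agent of the painting event.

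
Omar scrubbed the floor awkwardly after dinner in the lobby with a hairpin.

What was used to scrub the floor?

'with a hairpin' marks the instrument of the scrubbing event.

a hairpin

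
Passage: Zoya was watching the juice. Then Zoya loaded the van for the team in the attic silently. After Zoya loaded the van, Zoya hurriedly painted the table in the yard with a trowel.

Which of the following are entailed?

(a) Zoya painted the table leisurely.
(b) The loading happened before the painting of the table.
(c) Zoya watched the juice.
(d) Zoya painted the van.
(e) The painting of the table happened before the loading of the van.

(b), (c)

(a) Not entailed — 'leisurely' adds a manner not in (and inconsistent with) the original.
(b) Entailed — the narrative places the loading before the painting.
(c) Entailed — 'watch' is an activity; 'was watching' entails that some watching happened, so 'watched' holds.
(d) Not entailed — Zoya painted the table, not the van; the van belongs to the loading event.
(e) Not entailed — the narrative places the loading before the painting, not after.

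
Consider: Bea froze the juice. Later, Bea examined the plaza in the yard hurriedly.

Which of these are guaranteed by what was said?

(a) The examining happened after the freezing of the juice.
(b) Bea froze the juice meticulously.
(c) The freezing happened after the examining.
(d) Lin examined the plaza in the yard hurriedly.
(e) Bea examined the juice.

(a)

(a) Entailed — the narrative places the freezing before the examining.
(b) Not entailed — 'meticulously' adds information not in the original event.
(c) Not entailed — the narrative places the freezing before the examining, not after.
(d) Not entailed — the passage has Bea examining the plaza, not Lin.
(e) Not entailed — Bea examined the plaza, not the juice; the juice belongs to the freezing event.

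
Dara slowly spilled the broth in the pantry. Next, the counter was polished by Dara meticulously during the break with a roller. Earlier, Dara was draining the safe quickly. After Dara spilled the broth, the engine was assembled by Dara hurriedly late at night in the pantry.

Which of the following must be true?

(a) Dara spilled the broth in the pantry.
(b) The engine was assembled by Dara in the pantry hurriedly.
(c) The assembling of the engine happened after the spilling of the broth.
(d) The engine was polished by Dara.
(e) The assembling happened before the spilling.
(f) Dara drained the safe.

(a), (b), (c)

(a) Entailed — dropping 'slowly' leaves a sub-description the original still satisfies.
(b) Entailed — dropping 'late at night' leaves a sub-description the original still satisfies.
(c) Entailed — the narrative places the spilling before the assembling.
(d) Not entailed — Dara polished the counter, not the engine; the engine belongs to the assembling event.
(e) Not entailed — the narrative places the spilling before the assembling, not after.
(f) Not entailed — 'was draining' is progressive on an accomplishment; it does not entail the completed 'drained'.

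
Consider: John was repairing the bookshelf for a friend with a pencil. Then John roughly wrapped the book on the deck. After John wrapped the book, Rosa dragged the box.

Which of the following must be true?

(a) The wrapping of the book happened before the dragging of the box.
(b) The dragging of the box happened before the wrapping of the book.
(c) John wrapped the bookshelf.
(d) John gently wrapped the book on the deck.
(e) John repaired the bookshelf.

(a) Entailed — the narrative places the wrapping before the dragging.
(b) Not entailed — the narrative places the wrapping before the dragging, not after.
(c) Not entailed — John wrapped the book, not the bookshelf; the bookshelf belongs to the repairing event.
(d) Not entailed — 'gently' adds a manner not in (and inconsistent with) the original.
(e) Not entailed — 'was repairing' is progressive on an accomplishment; it does not entail the completed 'repaired'.

(a)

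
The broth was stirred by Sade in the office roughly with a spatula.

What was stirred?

the broth

'the broth' marks the patient of the stirring event.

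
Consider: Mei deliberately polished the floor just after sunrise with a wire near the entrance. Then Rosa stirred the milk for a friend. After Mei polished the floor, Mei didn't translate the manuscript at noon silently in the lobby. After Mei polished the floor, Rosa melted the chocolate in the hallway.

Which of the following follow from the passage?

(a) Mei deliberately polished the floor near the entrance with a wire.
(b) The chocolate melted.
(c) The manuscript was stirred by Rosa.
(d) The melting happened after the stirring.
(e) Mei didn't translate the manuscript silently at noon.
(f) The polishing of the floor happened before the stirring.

(a) Entailed — this follows by dropping conjuncts from the polishing event's description.
(b) Entailed — 'Rosa melted the chocolate' is causative; it entails the inchoative 'the chocolate melted'.
(c) Not entailed — Rosa stirred the milk, not the manuscript; the manuscript belongs to the translating event.
(d) Not entailed — the narrative doesn't order the stirring relative to the melting.
(e) Not entailed — dropping 'in the lobby' under negation is not valid — the original leaves open that Mei translated the manuscript some other way.
(f) Entailed — the narrative places the polishing before the stirring.

(a), (b), (f)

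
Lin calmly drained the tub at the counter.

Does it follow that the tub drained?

'Lin drained the tub' is the causative; it entails the inchoative 'the tub drained'.

yes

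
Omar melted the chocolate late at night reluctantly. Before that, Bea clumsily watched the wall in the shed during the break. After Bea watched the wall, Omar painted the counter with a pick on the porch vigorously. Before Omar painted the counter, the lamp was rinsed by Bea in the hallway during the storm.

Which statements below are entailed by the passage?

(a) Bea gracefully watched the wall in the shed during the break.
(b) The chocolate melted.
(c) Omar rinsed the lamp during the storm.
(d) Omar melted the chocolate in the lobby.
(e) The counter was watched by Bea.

(a) Not entailed — 'gracefully' adds a manner not in (and inconsistent with) the original.
(b) Entailed — 'Omar melted the chocolate' is causative; it entails the inchoative 'the chocolate melted'.
(c) Not entailed — the passage has Bea rinsing the lamp, not Omar.
(d) Not entailed — 'in the lobby' adds information not in the original event.
(e) Not entailed — Bea watched the wall, not the counter; the counter belongs to the painting event.

(b)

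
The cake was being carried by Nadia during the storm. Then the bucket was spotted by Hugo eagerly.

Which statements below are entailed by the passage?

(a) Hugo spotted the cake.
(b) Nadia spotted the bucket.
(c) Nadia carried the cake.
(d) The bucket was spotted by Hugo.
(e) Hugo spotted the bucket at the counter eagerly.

(c), (d)

(a) Not entailed — Hugo spotted the bucket, not the cake; the cake belongs to the carrying event.
(b) Not entailed — the passage has Hugo spotting the bucket, not Nadia.
(c) Entailed — 'carry' is an activity; 'was carrying' entails that some carrying happened, so 'carried' holds.
(d) Entailed — dropping 'eagerly' leaves a sub-description the original still satisfies.
(e) Not entailed — 'at the counter' adds information not in the original event.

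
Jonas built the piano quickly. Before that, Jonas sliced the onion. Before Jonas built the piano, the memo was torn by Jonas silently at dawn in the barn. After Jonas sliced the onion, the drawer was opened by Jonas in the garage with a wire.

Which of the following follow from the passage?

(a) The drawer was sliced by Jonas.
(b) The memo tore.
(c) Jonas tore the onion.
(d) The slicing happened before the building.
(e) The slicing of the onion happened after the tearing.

(a) Not entailed — Jonas sliced the onion, not the drawer; the drawer belongs to the opening event.
(b) Entailed — 'Jonas tore the memo' is causative; it entails the inchoative 'the memo tore'.
(c) Not entailed — Jonas tore the memo, not the onion; the onion belongs to the slicing event.
(d) Entailed — the narrative places the slicing before the building.
(e) Not entailed — the narrative doesn't order the tearing relative to the slicing.

(b), (d)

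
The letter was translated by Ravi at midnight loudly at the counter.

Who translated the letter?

Ravi

'Ravi' marks the agent of the translating event.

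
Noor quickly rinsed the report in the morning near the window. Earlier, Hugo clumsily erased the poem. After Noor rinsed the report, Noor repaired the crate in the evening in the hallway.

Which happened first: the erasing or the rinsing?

The connectives place the erasing before the rinsing.

the erasing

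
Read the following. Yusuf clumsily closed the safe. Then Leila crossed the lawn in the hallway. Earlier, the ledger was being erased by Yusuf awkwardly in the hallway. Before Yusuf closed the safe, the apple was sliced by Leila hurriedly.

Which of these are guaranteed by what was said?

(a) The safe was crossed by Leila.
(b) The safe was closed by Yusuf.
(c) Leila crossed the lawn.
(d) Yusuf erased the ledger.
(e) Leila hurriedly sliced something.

(a) Not entailed — Leila crossed the lawn, not the safe; the safe belongs to the closing event.
(b) Entailed — dropping 'clumsily' leaves a sub-description the original still satisfies.
(c) Entailed — every conjunct here is already in the original crossing event.
(d) Not entailed — 'was erasing' is progressive on an accomplishment; it does not entail the completed 'erased'.
(e) Entailed — generalizing the patient leaves a sub-description the original still satisfies.

(b), (c), (e)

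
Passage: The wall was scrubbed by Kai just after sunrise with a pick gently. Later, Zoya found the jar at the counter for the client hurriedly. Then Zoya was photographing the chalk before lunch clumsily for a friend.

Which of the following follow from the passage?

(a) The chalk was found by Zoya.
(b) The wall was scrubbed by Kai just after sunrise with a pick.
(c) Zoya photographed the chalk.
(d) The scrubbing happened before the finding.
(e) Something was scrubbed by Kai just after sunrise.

(a) Not entailed — Zoya found the jar, not the chalk; the chalk belongs to the photographing event.
(b) Entailed — every conjunct here is already in the original scrubbing event.
(c) Not entailed — 'was photographing' is progressive on an accomplishment; it does not entail the completed 'photographed'.
(d) Entailed — the narrative places the scrubbing before the finding.
(e) Entailed — the original entails any weakening of itself; this just drops 'with a pick', 'gently' and generalizes the patient.

(b), (d), (e)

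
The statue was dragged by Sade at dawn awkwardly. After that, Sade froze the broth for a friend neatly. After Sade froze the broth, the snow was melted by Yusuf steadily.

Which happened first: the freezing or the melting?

The connectives place the freezing before the melting.

the freezing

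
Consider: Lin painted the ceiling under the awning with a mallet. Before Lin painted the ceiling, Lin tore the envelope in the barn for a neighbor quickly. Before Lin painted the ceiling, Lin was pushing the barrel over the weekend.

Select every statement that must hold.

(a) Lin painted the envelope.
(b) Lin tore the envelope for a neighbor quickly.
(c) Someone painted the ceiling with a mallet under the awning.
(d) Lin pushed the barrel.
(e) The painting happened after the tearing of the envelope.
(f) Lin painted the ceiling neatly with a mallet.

(a) Not entailed — Lin painted the ceiling, not the envelope; the envelope belongs to the tearing event.
(b) Entailed — this follows by dropping conjuncts from the tearing event's description.
(c) Entailed — this follows by dropping conjuncts from the painting event's description.
(d) Entailed — 'push' is an activity; 'was pushing' entails that some pushing happened, so 'pushed' holds.
(e) Entailed — the narrative places the tearing before the painting.
(f) Not entailed — 'neatly' adds information not in the original event.

(b), (c), (d), (e)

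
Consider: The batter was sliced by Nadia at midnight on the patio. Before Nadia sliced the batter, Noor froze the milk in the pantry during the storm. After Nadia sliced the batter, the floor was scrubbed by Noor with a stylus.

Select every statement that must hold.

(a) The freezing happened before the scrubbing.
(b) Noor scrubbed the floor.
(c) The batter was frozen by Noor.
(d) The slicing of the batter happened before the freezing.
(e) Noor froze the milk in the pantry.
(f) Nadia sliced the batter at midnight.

(a), (b), (e), (f)

(a) Entailed — the narrative places the freezing before the scrubbing.
(b) Entailed — this follows by dropping conjuncts from the scrubbing event's description.
(c) Not entailed — Noor froze the milk, not the batter; the batter belongs to the slicing event.
(d) Not entailed — the narrative places the freezing before the slicing, not after.
(e) Entailed — every conjunct here is already in the original freezing event.
(f) Entailed — this follows by dropping conjuncts from the slicing event's description.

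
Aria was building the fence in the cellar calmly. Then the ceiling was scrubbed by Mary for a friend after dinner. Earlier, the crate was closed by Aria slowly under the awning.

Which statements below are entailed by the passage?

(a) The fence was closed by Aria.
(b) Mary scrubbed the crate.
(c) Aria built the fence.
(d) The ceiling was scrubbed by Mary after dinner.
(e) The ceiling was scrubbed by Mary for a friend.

(a) Not entailed — Aria closed the crate, not the fence; the fence belongs to the building event.
(b) Not entailed — Mary scrubbed the ceiling, not the crate; the crate belongs to the closing event.
(c) Not entailed — 'was building' is progressive on an accomplishment; it does not entail the completed 'built'.
(d) Entailed — the original entails any weakening of itself; this just drops 'for a friend'.
(e) Entailed — the original entails any weakening of itself; this just drops 'after dinner'.

(d), (e)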